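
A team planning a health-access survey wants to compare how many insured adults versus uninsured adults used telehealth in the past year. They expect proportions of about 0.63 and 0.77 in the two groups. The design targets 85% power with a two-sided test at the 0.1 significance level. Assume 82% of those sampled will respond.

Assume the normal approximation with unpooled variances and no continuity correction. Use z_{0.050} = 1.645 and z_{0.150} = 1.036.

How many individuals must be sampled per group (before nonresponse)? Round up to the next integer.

n = 184 per group

n = (z_{α/2} + z_β)² · [p₁(1−p₁) + p₂(1−p₂)] / (p₁ − p₂)²
  = (1.645 + 1.036)² · (0.63·0.37 + 0.77·0.23) / (-0.14)²
  = (2.681)² · (0.2331 + 0.1771) / 0.0196
  = 7.1878 · 0.4102 / 0.0196
  = 150.43
Adjust for 82% response: 150.43 / 0.82 = 183.45.
Round up → n = 184 per group.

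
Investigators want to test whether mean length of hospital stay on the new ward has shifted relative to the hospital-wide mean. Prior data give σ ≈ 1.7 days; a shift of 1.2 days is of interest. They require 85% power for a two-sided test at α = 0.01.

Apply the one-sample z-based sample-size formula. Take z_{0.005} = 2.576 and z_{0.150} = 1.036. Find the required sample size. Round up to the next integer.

n = 27

n = (z_{α/2} + z_β)² · σ² / δ²
  = (2.576 + 1.036)² · 1.7² / 1.2²
  = 13.0465 · 2.89 / 1.44
  = 26.18
Round up → n = 27.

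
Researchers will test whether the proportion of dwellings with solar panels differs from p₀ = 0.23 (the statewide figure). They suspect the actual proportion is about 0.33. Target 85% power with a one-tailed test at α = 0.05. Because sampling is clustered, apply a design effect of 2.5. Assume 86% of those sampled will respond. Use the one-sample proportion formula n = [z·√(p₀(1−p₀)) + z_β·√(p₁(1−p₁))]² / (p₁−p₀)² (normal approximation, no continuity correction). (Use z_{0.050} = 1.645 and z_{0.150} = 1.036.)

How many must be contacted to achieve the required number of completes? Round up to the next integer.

n = [z_α·√(p₀q₀) + z_β·√(p₁q₁)]² / (p₁ − p₀)²
  = [1.645·√(0.23·0.77) + 1.036·√(0.33·0.67)]² / (0.10)²
  = [1.645·0.4208 + 1.036·0.4702]² / 0.0100
  = [1.1794]² / 0.0100
  = 139.10
Design effect: 2.5 × 139.10 = 347.75.
Adjust for 86% response: 347.75 / 0.86 = 404.36.
Round up → n = 405.

n = 405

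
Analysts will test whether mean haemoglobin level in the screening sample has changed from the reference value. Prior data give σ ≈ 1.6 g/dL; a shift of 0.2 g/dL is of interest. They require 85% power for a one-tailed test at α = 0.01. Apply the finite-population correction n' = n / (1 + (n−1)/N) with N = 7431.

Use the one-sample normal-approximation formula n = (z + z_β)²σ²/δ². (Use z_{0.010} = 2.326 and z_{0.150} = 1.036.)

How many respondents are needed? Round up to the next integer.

n = 660

n = (z_α + z_β)² · σ² / δ²
  = (2.326 + 1.036)² · 1.6² / 0.2²
  = 11.3030 · 2.56 / 0.04
  = 723.39
Finite-population correction (N = 7431): 723.39 / (1 + (723.39 − 1)/7431) = 659.30.
Round up → n = 660.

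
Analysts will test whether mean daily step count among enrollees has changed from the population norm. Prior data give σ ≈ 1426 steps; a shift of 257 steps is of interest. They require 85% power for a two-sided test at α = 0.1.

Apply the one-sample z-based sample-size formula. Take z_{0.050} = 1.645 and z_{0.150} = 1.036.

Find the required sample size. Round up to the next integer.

n = 222

n = (z_{α/2} + z_β)² · σ² / δ²
  = (1.645 + 1.036)² · 1426² / 257²
  = 7.1878 · 2033476 / 66049
  = 221.29
Round up → n = 222.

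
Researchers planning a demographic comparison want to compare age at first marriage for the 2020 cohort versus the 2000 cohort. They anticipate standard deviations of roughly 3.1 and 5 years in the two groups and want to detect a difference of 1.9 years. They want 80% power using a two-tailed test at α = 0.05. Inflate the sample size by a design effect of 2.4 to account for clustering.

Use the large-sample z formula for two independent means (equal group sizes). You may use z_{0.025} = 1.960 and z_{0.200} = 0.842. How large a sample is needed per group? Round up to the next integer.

n = (z_{α/2} + z_β)² · (σ₁² + σ₂²) / δ²
  = (1.960 + 0.842)² · (3.1² + 5² = 34.61) / 1.9²
  = 7.8512 · 34.61 / 3.61
  = 75.27
Design effect: 2.4 × 75.27 = 180.65.
Round up → n = 181 per group.

n = 181 per group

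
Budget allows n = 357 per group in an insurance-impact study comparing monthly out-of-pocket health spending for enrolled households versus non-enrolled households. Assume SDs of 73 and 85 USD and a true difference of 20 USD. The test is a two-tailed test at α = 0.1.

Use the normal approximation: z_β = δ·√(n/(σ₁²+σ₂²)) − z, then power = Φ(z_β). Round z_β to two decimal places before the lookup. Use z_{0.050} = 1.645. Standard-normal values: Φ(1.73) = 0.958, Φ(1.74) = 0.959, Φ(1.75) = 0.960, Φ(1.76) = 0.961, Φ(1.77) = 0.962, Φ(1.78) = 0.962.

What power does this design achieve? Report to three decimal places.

z_β = δ·√(n/(σ₁²+σ₂²)) − z_{α/2}
    = 20 · √(357/12554) − 1.645
    = 20 · 0.16863 − 1.645
    = 3.3727 − 1.645 = 1.7277 → 1.73
Power = Φ(1.73) = 0.958.

Power ≈ 0.958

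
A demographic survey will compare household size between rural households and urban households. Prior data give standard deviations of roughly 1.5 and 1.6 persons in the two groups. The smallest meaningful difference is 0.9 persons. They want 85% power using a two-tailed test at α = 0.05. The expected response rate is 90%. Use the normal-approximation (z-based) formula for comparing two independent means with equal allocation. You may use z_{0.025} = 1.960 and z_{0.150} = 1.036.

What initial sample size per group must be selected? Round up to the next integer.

n = (z_{α/2} + z_β)² · (σ₁² + σ₂²) / δ²
  = (1.960 + 1.036)² · (1.5² + 1.6² = 4.81) / 0.9²
  = 8.9760 · 4.81 / 0.81
  = 53.30
Adjust for 90% response: 53.30 / 0.90 = 59.22.
Round up → n = 60 per group.

n = 60 per group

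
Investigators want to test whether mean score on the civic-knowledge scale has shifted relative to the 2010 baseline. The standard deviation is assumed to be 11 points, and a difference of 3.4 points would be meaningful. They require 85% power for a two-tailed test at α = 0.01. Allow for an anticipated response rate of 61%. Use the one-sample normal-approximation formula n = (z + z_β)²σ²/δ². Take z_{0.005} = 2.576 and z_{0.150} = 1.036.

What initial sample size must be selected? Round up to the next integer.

n = 224

n = (z_{α/2} + z_β)² · σ² / δ²
  = (2.576 + 1.036)² · 11² / 3.4²
  = 13.0465 · 121 / 11.56
  = 136.56
Adjust for 61% response: 136.56 / 0.61 = 223.87.
Round up → n = 224.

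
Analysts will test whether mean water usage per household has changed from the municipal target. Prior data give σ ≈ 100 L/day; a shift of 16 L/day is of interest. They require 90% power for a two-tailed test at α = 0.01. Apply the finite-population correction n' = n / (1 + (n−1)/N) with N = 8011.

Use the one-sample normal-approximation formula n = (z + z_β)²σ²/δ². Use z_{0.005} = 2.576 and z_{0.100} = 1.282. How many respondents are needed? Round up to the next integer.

n = 543

n = (z_{α/2} + z_β)² · σ² / δ²
  = (2.576 + 1.282)² · 100² / 16²
  = 14.8842 · 10000 / 256
  = 581.41
Finite-population correction (N = 8011): 581.41 / (1 + (581.41 − 1)/8011) = 542.13.
Round up → n = 543.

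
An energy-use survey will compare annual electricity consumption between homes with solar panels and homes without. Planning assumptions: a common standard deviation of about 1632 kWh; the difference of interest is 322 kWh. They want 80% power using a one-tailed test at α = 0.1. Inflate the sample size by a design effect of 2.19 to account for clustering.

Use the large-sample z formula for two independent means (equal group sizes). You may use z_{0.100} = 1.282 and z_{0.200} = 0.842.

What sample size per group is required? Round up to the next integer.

n = 508 per group

n = (z_α + z_β)² · (σ₁² + σ₂²) / δ²
  = (1.282 + 0.842)² · (2·1632² = 5326848) / 322²
  = 4.5114 · 5326848 / 103684
  = 231.78
Design effect: 2.19 × 231.78 = 507.59.
Round up → n = 508 per group.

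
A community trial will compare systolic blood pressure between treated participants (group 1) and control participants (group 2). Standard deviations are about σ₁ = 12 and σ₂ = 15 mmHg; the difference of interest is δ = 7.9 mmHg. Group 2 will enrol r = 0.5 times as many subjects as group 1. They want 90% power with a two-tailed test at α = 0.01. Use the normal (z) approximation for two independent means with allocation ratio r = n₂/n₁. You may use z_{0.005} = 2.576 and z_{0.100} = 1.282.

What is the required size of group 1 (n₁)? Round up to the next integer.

n₁ = (z_{α/2} + z_β)² · (σ₁² + σ₂²/r) / δ²
   = (2.576 + 1.282)² · (12² + 15²/0.5) / 7.9²
   = 14.8842 · (144 + 450) / 62.41
   = 14.8842 · 594 / 62.41
   = 141.66
Round up → n₁ = 142; n₂ = r·n₁ = 0.5 × 142 = 71.

n₁ = 142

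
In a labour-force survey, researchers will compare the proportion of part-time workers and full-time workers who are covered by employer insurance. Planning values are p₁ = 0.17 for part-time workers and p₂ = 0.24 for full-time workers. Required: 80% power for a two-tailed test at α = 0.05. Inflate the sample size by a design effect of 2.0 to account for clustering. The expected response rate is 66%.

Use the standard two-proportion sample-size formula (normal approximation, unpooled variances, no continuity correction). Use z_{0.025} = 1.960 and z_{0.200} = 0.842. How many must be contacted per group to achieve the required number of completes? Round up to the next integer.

n = (z_{α/2} + z_β)² · [p₁(1−p₁) + p₂(1−p₂)] / (p₁ − p₂)²
  = (1.960 + 0.842)² · (0.17·0.83 + 0.24·0.76) / (-0.07)²
  = (2.802)² · (0.1411 + 0.1824) / 0.0049
  = 7.8512 · 0.3235 / 0.0049
  = 518.34
Design effect: 2.0 × 518.34 = 1036.68.
Adjust for 66% response: 1036.68 / 0.66 = 1570.73.
Round up → n = 1571 per group.

n = 1571 per group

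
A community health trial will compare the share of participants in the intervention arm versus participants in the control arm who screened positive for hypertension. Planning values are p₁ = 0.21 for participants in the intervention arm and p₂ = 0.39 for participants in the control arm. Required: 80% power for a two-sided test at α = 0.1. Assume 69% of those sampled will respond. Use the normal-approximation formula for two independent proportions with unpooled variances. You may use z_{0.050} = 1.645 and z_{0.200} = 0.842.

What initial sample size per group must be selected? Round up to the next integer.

n = 112 per group

n = (z_{α/2} + z_β)² · [p₁(1−p₁) + p₂(1−p₂)] / (p₁ − p₂)²
  = (1.645 + 0.842)² · (0.21·0.79 + 0.39·0.61) / (-0.18)²
  = (2.487)² · (0.1659 + 0.2379) / 0.0324
  = 6.1852 · 0.4038 / 0.0324
  = 77.09
Adjust for 69% response: 77.09 / 0.69 = 111.72.
Round up → n = 112 per group.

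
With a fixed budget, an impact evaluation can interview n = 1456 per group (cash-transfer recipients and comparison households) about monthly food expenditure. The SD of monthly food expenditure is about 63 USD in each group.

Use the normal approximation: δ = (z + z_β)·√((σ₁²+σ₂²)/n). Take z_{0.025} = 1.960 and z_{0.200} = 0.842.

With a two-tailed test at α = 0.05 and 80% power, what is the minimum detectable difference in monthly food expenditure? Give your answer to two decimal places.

Minimum detectable difference ≈ 6.54 USD

δ = (z_{α/2} + z_β) · √((σ₁²+σ₂²)/n)
  = (1.960 + 0.842) · √(7938/1456)
  = 2.802 · √5.4519
  = 2.802 · 2.3349
  = 6.5425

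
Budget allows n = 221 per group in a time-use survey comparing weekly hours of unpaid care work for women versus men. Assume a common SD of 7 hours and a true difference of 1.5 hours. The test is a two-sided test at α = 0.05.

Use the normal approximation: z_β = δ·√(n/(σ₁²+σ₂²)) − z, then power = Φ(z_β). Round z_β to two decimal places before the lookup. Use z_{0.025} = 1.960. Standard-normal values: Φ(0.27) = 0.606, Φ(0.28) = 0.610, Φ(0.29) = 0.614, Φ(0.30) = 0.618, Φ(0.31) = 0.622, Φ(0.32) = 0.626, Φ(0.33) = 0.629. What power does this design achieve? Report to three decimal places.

z_β = δ·√(n/(σ₁²+σ₂²)) − z_{α/2}
    = 1.5 · √(221/98) − 1.960
    = 1.5 · 1.50170 − 1.960
    = 2.2525 − 1.960 = 0.2925 → 0.29
Power = Φ(0.29) = 0.614.

Power ≈ 0.614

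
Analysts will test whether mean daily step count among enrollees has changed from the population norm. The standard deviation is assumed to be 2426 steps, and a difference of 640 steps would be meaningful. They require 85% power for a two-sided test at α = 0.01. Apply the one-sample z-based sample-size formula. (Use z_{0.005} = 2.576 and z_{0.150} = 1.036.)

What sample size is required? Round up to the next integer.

n = (z_{α/2} + z_β)² · σ² / δ²
  = (2.576 + 1.036)² · 2426² / 640²
  = 13.0465 · 5885476 / 409600
  = 187.46
Round up → n = 188.

n = 188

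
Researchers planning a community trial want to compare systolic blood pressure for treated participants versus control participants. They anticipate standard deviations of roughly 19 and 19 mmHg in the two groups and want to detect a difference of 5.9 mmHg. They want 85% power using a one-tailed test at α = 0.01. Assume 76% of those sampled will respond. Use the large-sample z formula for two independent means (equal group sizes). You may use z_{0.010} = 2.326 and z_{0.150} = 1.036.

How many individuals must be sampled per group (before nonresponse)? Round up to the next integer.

n = (z_α + z_β)² · (σ₁² + σ₂²) / δ²
  = (2.326 + 1.036)² · (19² + 19² = 722) / 5.9²
  = 11.3030 · 722 / 34.81
  = 234.44
Adjust for 76% response: 234.44 / 0.76 = 308.47.
Round up → n = 309 per group.

n = 309 per group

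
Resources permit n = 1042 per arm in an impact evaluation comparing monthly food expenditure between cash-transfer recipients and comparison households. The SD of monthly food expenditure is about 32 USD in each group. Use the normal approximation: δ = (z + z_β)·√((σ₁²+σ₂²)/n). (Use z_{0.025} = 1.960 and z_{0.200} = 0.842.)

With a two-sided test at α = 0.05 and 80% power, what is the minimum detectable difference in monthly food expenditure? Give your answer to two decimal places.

Minimum detectable difference ≈ 3.93 USD

δ = (z_{α/2} + z_β) · √((σ₁²+σ₂²)/n)
  = (1.960 + 0.842) · √(2048/1042)
  = 2.802 · √1.9655
  = 2.802 · 1.4019
  = 3.9283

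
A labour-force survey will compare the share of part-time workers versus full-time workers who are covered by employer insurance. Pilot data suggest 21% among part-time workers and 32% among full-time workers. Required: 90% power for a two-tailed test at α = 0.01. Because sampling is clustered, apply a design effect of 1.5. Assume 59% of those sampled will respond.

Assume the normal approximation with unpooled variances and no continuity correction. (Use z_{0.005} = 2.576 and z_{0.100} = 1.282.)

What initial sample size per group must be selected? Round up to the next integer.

n = 1200 per group

n = (z_{α/2} + z_β)² · [p₁(1−p₁) + p₂(1−p₂)] / (p₁ − p₂)²
  = (2.576 + 1.282)² · (0.21·0.79 + 0.32·0.68) / (-0.11)²
  = (3.858)² · (0.1659 + 0.2176) / 0.0121
  = 14.8842 · 0.3835 / 0.0121
  = 471.74
Design effect: 1.5 × 471.74 = 707.61.
Adjust for 59% response: 707.61 / 0.59 = 1199.34.
Round up → n = 1200 per group.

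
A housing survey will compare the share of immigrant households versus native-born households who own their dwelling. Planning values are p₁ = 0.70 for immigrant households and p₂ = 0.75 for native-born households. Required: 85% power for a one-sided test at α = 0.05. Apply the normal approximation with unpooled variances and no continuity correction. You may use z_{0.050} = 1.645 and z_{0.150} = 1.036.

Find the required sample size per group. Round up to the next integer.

n = 1143 per group

n = (z_α + z_β)² · [p₁(1−p₁) + p₂(1−p₂)] / (p₁ − p₂)²
  = (1.645 + 1.036)² · (0.70·0.30 + 0.75·0.25) / (-0.05)²
  = (2.681)² · (0.2100 + 0.1875) / 0.0025
  = 7.1878 · 0.3975 / 0.0025
  = 1142.85
Round up → n = 1143 per group.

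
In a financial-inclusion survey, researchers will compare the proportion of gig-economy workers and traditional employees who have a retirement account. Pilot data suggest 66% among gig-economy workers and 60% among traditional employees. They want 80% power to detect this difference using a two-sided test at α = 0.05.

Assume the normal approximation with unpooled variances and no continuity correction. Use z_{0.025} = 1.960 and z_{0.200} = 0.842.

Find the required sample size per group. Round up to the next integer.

n = (z_{α/2} + z_β)² · [p₁(1−p₁) + p₂(1−p₂)] / (p₁ − p₂)²
  = (1.960 + 0.842)² · (0.66·0.34 + 0.60·0.40) / (0.06)²
  = (2.802)² · (0.2244 + 0.2400) / 0.0036
  = 7.8512 · 0.4644 / 0.0036
  = 1012.81
Round up → n = 1013 per group.

n = 1013 per group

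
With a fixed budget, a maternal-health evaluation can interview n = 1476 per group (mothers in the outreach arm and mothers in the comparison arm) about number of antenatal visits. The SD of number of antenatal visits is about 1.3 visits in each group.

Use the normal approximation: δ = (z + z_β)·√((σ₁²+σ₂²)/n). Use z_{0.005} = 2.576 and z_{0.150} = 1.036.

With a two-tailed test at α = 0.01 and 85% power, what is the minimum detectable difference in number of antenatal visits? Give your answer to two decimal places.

Minimum detectable difference ≈ 0.17 visits

δ = (z_{α/2} + z_β) · √((σ₁²+σ₂²)/n)
  = (2.576 + 1.036) · √(3.38/1476)
  = 3.612 · √0.00229
  = 3.612 · 0.0479
  = 0.1728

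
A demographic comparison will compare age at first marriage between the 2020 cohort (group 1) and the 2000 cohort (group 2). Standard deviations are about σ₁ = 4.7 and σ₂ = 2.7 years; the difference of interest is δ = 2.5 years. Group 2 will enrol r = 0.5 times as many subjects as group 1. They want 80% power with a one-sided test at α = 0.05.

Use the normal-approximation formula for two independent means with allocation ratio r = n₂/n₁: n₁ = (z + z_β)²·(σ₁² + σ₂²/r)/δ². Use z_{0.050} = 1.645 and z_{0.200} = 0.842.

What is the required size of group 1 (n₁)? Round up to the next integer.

n₁ = (z_α + z_β)² · (σ₁² + σ₂²/r) / δ²
   = (1.645 + 0.842)² · (4.7² + 2.7²/0.5) / 2.5²
   = 6.1852 · (22.09 + 14.58) / 6.25
   = 6.1852 · 36.67 / 6.25
   = 36.29
Round up → n₁ = 37; n₂ = r·n₁ = 0.5 × 37 = 19.

n₁ = 37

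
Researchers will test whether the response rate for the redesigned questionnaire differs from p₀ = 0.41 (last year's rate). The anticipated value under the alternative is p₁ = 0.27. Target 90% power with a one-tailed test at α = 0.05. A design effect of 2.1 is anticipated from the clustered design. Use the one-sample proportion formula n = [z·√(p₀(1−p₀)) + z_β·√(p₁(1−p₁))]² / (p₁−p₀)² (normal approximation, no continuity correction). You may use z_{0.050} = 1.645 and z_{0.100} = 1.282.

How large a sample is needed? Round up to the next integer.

n = [z_α·√(p₀q₀) + z_β·√(p₁q₁)]² / (p₁ − p₀)²
  = [1.645·√(0.41·0.59) + 1.282·√(0.27·0.73)]² / (-0.14)²
  = [1.645·0.4918 + 1.282·0.4440]² / 0.0196
  = [1.3782]² / 0.0196
  = 96.91
Design effect: 2.1 × 96.91 = 203.52.
Round up → n = 204.

n = 204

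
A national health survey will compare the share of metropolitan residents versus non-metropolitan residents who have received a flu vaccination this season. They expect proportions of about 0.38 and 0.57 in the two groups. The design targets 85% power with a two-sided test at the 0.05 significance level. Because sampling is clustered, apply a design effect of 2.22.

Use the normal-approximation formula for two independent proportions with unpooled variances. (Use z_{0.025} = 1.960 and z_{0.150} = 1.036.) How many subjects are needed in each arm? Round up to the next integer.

n = 266 per group

n = (z_{α/2} + z_β)² · [p₁(1−p₁) + p₂(1−p₂)] / (p₁ − p₂)²
  = (1.960 + 1.036)² · (0.38·0.62 + 0.57·0.43) / (-0.19)²
  = (2.996)² · (0.2356 + 0.2451) / 0.0361
  = 8.9760 · 0.4807 / 0.0361
  = 119.52
Design effect: 2.22 × 119.52 = 265.34.
Round up → n = 266 per group.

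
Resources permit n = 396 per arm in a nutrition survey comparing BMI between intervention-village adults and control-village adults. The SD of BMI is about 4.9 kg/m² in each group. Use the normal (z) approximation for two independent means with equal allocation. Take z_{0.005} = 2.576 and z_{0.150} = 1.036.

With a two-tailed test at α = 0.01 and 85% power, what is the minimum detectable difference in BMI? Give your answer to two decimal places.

Minimum detectable difference ≈ 1.26 kg/m²

δ = (z_{α/2} + z_β) · √((σ₁²+σ₂²)/n)
  = (2.576 + 1.036) · √(48.02/396)
  = 3.612 · √0.12126
  = 3.612 · 0.3482
  = 1.2578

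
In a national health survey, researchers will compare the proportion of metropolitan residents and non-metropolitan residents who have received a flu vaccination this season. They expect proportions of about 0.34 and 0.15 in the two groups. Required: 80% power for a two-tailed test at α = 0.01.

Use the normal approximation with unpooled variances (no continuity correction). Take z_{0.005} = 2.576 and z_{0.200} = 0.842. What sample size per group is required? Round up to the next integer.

n = (z_{α/2} + z_β)² · [p₁(1−p₁) + p₂(1−p₂)] / (p₁ − p₂)²
  = (2.576 + 0.842)² · (0.34·0.66 + 0.15·0.85) / (0.19)²
  = (3.418)² · (0.2244 + 0.1275) / 0.0361
  = 11.6827 · 0.3519 / 0.0361
  = 113.88
Round up → n = 114 per group.

n = 114 per group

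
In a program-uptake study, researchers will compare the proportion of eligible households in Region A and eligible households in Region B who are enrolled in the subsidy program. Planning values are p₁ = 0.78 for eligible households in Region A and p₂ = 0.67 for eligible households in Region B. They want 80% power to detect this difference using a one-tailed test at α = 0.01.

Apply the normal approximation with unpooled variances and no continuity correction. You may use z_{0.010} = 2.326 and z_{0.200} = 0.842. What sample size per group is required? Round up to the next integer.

n = 326 per group

n = (z_α + z_β)² · [p₁(1−p₁) + p₂(1−p₂)] / (p₁ − p₂)²
  = (2.326 + 0.842)² · (0.78·0.22 + 0.67·0.33) / (0.11)²
  = (3.168)² · (0.1716 + 0.2211) / 0.0121
  = 10.0362 · 0.3927 / 0.0121
  = 325.72
Round up → n = 326 per group.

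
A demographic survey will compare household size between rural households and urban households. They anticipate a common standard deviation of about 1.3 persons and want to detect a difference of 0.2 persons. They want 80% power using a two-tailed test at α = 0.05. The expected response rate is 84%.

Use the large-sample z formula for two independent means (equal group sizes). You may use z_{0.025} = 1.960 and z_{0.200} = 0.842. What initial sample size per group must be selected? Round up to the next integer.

n = (z_{α/2} + z_β)² · (σ₁² + σ₂²) / δ²
  = (1.960 + 0.842)² · (2·1.3² = 3.38) / 0.2²
  = 7.8512 · 3.38 / 0.04
  = 663.43
Adjust for 84% response: 663.43 / 0.84 = 789.79.
Round up → n = 790 per group.

n = 790 per group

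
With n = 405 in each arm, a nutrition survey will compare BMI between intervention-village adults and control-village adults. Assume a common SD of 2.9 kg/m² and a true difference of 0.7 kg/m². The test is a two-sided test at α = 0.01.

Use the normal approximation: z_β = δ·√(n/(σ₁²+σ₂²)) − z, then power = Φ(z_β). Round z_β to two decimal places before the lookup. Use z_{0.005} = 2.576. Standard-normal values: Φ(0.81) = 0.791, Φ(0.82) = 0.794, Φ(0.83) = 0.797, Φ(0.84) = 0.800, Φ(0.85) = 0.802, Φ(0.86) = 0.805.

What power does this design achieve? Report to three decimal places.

z_β = δ·√(n/(σ₁²+σ₂²)) − z_{α/2}
    = 0.7 · √(405/16.82) − 2.576
    = 0.7 · 4.90698 − 2.576
    = 3.4349 − 2.576 = 0.8589 → 0.86
Power = Φ(0.86) = 0.805.

Power ≈ 0.805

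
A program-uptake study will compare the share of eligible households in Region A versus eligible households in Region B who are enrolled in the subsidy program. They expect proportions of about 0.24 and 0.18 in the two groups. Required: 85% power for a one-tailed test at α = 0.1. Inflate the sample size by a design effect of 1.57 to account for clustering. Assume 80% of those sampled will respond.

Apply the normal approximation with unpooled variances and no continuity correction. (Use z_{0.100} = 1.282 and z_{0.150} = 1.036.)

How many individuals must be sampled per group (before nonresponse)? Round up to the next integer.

n = 967 per group

n = (z_α + z_β)² · [p₁(1−p₁) + p₂(1−p₂)] / (p₁ − p₂)²
  = (1.282 + 1.036)² · (0.24·0.76 + 0.18·0.82) / (0.06)²
  = (2.318)² · (0.1824 + 0.1476) / 0.0036
  = 5.3731 · 0.3300 / 0.0036
  = 492.54
Design effect: 1.57 × 492.54 = 773.28.
Adjust for 80% response: 773.28 / 0.80 = 966.60.
Round up → n = 967 per group.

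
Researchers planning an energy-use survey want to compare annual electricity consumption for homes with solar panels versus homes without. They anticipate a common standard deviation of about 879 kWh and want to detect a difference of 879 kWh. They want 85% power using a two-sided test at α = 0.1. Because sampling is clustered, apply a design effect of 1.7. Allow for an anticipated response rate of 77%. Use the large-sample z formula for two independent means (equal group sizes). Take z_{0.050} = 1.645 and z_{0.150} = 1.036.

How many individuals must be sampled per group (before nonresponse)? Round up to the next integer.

n = 32 per group

n = (z_{α/2} + z_β)² · (σ₁² + σ₂²) / δ²
  = (1.645 + 1.036)² · (2·879² = 1545282) / 879²
  = 7.1878 · 1545282 / 772641
  = 14.38
Design effect: 1.7 × 14.38 = 24.44.
Adjust for 77% response: 24.44 / 0.77 = 31.74.
Round up → n = 32 per group.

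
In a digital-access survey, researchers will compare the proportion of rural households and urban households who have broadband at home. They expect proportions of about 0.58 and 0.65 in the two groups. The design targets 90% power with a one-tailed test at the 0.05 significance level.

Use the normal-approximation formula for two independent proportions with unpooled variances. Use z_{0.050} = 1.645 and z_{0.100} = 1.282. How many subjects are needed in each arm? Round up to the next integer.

n = 824 per group

n = (z_α + z_β)² · [p₁(1−p₁) + p₂(1−p₂)] / (p₁ − p₂)²
  = (1.645 + 1.282)² · (0.58·0.42 + 0.65·0.35) / (-0.07)²
  = (2.927)² · (0.2436 + 0.2275) / 0.0049
  = 8.5673 · 0.4711 / 0.0049
  = 823.69
Round up → n = 824 per group.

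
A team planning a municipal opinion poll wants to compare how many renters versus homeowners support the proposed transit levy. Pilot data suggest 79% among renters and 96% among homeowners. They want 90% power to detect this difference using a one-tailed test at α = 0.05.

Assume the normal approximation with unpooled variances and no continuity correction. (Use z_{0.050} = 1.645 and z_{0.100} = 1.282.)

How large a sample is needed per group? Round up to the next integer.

n = (z_α + z_β)² · [p₁(1−p₁) + p₂(1−p₂)] / (p₁ − p₂)²
  = (1.645 + 1.282)² · (0.79·0.21 + 0.96·0.04) / (-0.17)²
  = (2.927)² · (0.1659 + 0.0384) / 0.0289
  = 8.5673 · 0.2043 / 0.0289
  = 60.56
Round up → n = 61 per group.

n = 61 per group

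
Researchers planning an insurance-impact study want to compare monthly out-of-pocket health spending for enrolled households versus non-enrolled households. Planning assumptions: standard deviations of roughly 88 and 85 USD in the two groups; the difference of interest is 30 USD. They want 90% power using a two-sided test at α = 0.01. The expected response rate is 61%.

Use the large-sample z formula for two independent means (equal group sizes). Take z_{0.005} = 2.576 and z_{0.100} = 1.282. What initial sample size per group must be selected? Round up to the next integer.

n = (z_{α/2} + z_β)² · (σ₁² + σ₂²) / δ²
  = (2.576 + 1.282)² · (88² + 85² = 14969) / 30²
  = 14.8842 · 14969 / 900
  = 247.56
Adjust for 61% response: 247.56 / 0.61 = 405.83.
Round up → n = 406 per group.

n = 406 per group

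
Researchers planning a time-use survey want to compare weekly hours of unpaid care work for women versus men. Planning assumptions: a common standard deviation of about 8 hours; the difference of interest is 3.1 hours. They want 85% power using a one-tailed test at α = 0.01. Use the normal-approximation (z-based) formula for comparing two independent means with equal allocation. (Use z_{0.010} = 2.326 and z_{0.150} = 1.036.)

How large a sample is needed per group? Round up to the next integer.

n = 151 per group

n = (z_α + z_β)² · (σ₁² + σ₂²) / δ²
  = (2.326 + 1.036)² · (2·8² = 128) / 3.1²
  = 11.3030 · 128 / 9.61
  = 150.55
Round up → n = 151 per group.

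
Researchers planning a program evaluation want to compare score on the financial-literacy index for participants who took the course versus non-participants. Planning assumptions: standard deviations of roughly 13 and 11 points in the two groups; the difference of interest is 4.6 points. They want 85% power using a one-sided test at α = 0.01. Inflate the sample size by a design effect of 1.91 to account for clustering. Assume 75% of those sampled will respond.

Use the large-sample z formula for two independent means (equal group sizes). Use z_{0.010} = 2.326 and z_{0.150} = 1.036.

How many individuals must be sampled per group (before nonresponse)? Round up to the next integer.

n = (z_α + z_β)² · (σ₁² + σ₂²) / δ²
  = (2.326 + 1.036)² · (13² + 11² = 290) / 4.6²
  = 11.3030 · 290 / 21.16
  = 154.91
Design effect: 1.91 × 154.91 = 295.88.
Adjust for 75% response: 295.88 / 0.75 = 394.50.
Round up → n = 395 per group.

n = 395 per group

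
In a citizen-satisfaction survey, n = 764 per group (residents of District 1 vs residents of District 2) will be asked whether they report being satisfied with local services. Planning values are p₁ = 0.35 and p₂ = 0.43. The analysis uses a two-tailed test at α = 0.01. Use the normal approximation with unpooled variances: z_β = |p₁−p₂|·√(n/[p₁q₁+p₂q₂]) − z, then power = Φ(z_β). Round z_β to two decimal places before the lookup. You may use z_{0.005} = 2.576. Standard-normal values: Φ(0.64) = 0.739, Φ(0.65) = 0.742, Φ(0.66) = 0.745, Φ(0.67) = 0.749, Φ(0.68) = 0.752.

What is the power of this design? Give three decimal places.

z_β = |p₁−p₂|·√(n/[p₁q₁+p₂q₂]) − z_{α/2}
    = 0.08 · √(764/0.4726) − 2.576
    = 0.08 · 40.2068 − 2.576
    = 3.2165 − 2.576 = 0.6405 → 0.64
Power = Φ(0.64) = 0.739.

Power ≈ 0.739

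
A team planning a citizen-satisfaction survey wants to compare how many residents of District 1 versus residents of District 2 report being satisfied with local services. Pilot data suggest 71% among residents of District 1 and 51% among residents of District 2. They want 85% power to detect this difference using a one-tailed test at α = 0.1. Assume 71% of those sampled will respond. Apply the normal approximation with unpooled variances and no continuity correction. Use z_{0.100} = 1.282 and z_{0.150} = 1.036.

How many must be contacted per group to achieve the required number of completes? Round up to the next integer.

n = (z_α + z_β)² · [p₁(1−p₁) + p₂(1−p₂)] / (p₁ − p₂)²
  = (1.282 + 1.036)² · (0.71·0.29 + 0.51·0.49) / (0.20)²
  = (2.318)² · (0.2059 + 0.2499) / 0.0400
  = 5.3731 · 0.4558 / 0.0400
  = 61.23
Adjust for 71% response: 61.23 / 0.71 = 86.23.
Round up → n = 87 per group.

n = 87 per group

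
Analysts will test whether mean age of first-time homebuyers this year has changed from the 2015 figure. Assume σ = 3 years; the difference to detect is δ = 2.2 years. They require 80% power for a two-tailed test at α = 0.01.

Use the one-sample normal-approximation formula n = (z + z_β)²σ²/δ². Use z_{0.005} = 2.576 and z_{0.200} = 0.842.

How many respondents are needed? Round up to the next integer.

n = (z_{α/2} + z_β)² · σ² / δ²
  = (2.576 + 0.842)² · 3² / 2.2²
  = 11.6827 · 9 / 4.84
  = 21.72
Round up → n = 22.

n = 22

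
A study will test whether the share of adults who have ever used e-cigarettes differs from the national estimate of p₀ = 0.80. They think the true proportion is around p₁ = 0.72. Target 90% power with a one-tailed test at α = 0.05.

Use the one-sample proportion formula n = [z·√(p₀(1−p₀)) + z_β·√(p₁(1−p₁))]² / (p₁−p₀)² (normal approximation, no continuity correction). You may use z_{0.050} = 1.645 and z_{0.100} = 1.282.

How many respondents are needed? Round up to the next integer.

n = [z_α·√(p₀q₀) + z_β·√(p₁q₁)]² / (p₁ − p₀)²
  = [1.645·√(0.80·0.20) + 1.282·√(0.72·0.28)]² / (-0.08)²
  = [1.645·0.4000 + 1.282·0.4490]² / 0.0064
  = [1.2336]² / 0.0064
  = 237.78
Round up → n = 238.

n = 238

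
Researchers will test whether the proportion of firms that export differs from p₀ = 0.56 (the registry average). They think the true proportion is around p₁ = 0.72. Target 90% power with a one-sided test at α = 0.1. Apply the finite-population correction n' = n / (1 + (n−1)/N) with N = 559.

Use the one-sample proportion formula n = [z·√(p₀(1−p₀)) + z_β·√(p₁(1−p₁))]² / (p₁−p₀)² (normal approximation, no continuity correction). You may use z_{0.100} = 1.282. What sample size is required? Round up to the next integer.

n = [z_α·√(p₀q₀) + z_β·√(p₁q₁)]² / (p₁ − p₀)²
  = [1.282·√(0.56·0.44) + 1.282·√(0.72·0.28)]² / (0.16)²
  = [1.282·0.4964 + 1.282·0.4490]² / 0.0256
  = [1.2120]² / 0.0256
  = 57.38
Finite-population correction (N = 559): 57.38 / (1 + (57.38 − 1)/559) = 52.12.
Round up → n = 53.

n = 53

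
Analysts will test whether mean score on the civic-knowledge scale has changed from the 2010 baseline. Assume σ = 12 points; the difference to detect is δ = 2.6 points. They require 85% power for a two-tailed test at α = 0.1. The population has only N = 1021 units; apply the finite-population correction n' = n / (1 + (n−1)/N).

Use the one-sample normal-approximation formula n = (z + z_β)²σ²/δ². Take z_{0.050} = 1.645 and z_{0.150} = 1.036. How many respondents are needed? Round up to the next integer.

n = (z_{α/2} + z_β)² · σ² / δ²
  = (1.645 + 1.036)² · 12² / 2.6²
  = 7.1878 · 144 / 6.76
  = 153.11
Finite-population correction (N = 1021): 153.11 / (1 + (153.11 − 1)/1021) = 133.26.
Round up → n = 134.

n = 134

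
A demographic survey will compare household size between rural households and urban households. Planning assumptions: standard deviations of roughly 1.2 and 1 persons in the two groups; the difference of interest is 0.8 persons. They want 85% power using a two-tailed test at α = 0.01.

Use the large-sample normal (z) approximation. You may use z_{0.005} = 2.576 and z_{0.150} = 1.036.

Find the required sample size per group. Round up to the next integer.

n = (z_{α/2} + z_β)² · (σ₁² + σ₂²) / δ²
  = (2.576 + 1.036)² · (1.2² + 1² = 2.44) / 0.8²
  = 13.0465 · 2.44 / 0.64
  = 49.74
Round up → n = 50 per group.

n = 50 per group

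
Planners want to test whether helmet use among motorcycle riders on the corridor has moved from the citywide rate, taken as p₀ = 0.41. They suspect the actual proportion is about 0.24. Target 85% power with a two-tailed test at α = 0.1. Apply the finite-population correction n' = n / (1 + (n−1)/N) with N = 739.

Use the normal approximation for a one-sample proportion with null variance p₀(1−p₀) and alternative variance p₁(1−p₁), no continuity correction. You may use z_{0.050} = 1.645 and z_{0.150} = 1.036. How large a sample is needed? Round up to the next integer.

n = [z_{α/2}·√(p₀q₀) + z_β·√(p₁q₁)]² / (p₁ − p₀)²
  = [1.645·√(0.41·0.59) + 1.036·√(0.24·0.76)]² / (-0.17)²
  = [1.645·0.4918 + 1.036·0.4271]² / 0.0289
  = [1.2515]² / 0.0289
  = 54.20
Finite-population correction (N = 739): 54.20 / (1 + (54.20 − 1)/739) = 50.56.
Round up → n = 51.

n = 51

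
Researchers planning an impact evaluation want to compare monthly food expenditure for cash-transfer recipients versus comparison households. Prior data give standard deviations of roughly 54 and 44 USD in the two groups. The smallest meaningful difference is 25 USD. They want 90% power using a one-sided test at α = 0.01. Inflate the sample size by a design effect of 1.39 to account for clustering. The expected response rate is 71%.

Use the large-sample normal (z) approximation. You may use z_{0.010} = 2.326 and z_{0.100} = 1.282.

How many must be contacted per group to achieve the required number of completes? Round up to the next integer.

n = (z_α + z_β)² · (σ₁² + σ₂²) / δ²
  = (2.326 + 1.282)² · (54² + 44² = 4852) / 25²
  = 13.0177 · 4852 / 625
  = 101.06
Design effect: 1.39 × 101.06 = 140.47.
Adjust for 71% response: 140.47 / 0.71 = 197.85.
Round up → n = 198 per group.

n = 198 per group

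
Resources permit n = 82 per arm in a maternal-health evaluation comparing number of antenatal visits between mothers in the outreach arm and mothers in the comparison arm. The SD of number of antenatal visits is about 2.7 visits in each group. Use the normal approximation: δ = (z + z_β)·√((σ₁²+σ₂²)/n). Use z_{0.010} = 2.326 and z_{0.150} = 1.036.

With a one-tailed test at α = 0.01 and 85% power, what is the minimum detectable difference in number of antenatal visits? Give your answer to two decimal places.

Minimum detectable difference ≈ 1.42 visits

δ = (z_α + z_β) · √((σ₁²+σ₂²)/n)
  = (2.326 + 1.036) · √(14.58/82)
  = 3.362 · √0.1778
  = 3.362 · 0.4217
  = 1.4177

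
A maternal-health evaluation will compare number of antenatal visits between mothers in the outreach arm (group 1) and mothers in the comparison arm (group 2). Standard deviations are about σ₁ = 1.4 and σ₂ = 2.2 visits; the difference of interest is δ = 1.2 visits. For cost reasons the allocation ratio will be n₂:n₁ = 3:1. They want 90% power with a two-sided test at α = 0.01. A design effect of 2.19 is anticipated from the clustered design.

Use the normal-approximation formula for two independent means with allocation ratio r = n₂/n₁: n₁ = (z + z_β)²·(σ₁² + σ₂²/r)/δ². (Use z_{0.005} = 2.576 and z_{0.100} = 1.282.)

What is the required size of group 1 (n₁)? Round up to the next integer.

n₁ = 81

n₁ = (z_{α/2} + z_β)² · (σ₁² + σ₂²/r) / δ²
   = (2.576 + 1.282)² · (1.4² + 2.2²/3) / 1.2²
   = 14.8842 · (1.96 + 1.6133) / 1.44
   = 14.8842 · 3.5733 / 1.44
   = 36.93
Design effect: 2.19 × 36.93 = 80.89.
Round up → n₁ = 81; n₂ = r·n₁ = 3 × 81 = 243.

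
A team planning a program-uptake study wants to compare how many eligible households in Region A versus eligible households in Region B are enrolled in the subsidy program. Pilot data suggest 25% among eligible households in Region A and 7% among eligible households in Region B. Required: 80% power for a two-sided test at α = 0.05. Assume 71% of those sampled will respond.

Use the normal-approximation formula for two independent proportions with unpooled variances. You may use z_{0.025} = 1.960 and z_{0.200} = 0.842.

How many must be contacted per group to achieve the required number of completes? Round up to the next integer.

n = 87 per group

n = (z_{α/2} + z_β)² · [p₁(1−p₁) + p₂(1−p₂)] / (p₁ − p₂)²
  = (1.960 + 0.842)² · (0.25·0.75 + 0.07·0.93) / (0.18)²
  = (2.802)² · (0.1875 + 0.0651) / 0.0324
  = 7.8512 · 0.2526 / 0.0324
  = 61.21
Adjust for 71% response: 61.21 / 0.71 = 86.21.
Round up → n = 87 per group.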